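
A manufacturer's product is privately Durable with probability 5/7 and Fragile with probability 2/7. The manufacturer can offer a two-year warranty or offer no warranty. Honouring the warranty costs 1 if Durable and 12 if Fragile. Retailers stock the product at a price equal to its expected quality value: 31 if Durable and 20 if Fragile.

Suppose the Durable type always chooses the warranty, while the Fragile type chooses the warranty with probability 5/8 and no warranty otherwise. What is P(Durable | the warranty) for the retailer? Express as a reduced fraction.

4/5

P(the warranty) = (5/7)·1 + (2/7)·(5/8) = 25/28.
By Bayes' rule, P(Durable | the warranty) = (5/7) / (25/28) = 4/5.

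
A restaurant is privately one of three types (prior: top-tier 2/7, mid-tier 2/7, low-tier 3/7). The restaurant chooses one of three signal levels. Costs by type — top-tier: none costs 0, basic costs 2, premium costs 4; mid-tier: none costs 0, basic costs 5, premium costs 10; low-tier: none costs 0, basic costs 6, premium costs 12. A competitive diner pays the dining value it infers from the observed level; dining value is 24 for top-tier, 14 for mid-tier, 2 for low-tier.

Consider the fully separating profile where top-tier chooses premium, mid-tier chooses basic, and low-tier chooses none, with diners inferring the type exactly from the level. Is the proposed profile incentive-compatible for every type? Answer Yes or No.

Separating price premiums: premium → 24, basic → 14, none → 2.
top-tier (assigned premium): none: 2 − 0 = 2; basic: 14 − 2 = 12; premium: 24 − 4 = 20. top-tier stays.
mid-tier (assigned basic): none: 2 − 0 = 2; basic: 14 − 5 = 9; premium: 24 − 10 = 14. mid-tier prefers premium.
low-tier (assigned none): none: 2 − 0 = 2; basic: 14 − 6 = 8; premium: 24 − 12 = 12. low-tier prefers premium.
At least one type deviates; the separating profile fails.

No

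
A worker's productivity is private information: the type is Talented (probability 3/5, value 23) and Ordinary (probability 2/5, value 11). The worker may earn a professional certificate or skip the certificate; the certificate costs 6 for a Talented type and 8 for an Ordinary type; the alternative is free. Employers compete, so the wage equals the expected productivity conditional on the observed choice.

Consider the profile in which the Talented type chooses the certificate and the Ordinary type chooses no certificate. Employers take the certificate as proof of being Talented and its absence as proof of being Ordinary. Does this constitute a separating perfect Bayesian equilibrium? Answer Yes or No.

No

Under these beliefs, the certificate earns wage 23 and no certificate earns wage 11.
Talented: the certificate nets 23 − 6 = 17; no certificate nets 11. Talented prefers the certificate.
Ordinary: the certificate nets 23 − 8 = 15; no certificate nets 11. Ordinary would deviate to the certificate.
Ordinary has a profitable deviation, so the profile is not an equilibrium.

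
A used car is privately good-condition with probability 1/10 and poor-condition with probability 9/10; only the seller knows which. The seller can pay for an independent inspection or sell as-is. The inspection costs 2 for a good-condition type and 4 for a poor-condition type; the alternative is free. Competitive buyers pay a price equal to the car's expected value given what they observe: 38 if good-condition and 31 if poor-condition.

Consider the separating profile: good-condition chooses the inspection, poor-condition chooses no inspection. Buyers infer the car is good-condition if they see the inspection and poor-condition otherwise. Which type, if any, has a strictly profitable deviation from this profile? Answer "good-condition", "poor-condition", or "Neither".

The inspection pays 38; no inspection pays 31.
good-condition: assigned the inspection, nets 38 − 2 = 36; deviating to no inspection nets 31.
poor-condition: assigned no inspection, nets 31; deviating to the inspection nets 38 − 4 = 34.
The poor-condition type gains 3 by deviating.

poor-condition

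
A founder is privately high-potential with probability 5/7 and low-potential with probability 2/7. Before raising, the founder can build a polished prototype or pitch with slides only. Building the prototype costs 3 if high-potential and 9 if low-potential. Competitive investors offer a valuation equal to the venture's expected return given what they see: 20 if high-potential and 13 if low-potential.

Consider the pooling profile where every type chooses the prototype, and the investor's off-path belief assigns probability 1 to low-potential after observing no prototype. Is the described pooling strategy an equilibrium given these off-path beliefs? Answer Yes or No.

No

On path, the investor holds the prior and pays 5/7·20 + 2/7·13 = 18. Off path (no prototype), believing low-potential, it pays 13.
high-potential: the prototype nets 18 − 3 = 15; no prototype nets 13. high-potential stays.
low-potential: the prototype nets 18 − 9 = 9; no prototype nets 13. low-potential would deviate.
A type deviates, so pooling fails.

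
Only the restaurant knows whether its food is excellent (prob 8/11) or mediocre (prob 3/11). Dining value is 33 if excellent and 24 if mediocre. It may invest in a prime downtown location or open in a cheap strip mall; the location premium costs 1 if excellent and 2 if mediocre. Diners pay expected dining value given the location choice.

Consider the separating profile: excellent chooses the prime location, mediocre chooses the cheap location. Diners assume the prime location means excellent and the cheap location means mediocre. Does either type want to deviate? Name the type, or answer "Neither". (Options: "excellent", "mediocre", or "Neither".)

The prime location pays 33; the cheap location pays 24.
excellent: assigned the prime location, nets 33 − 1 = 32; deviating to the cheap location nets 24.
mediocre: assigned the cheap location, nets 24; deviating to the prime location nets 33 − 2 = 31.
The mediocre type gains 7 by deviating.

mediocre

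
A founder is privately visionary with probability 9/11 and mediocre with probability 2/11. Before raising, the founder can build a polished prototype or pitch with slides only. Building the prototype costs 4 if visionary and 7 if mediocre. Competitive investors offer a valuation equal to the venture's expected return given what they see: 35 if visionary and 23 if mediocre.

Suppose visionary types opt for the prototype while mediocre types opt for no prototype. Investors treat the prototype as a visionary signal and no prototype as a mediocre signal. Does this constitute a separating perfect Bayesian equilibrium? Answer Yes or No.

No

Under these beliefs, the prototype earns valuation 35 and no prototype earns valuation 23.
visionary: the prototype nets 35 − 4 = 31; no prototype nets 23. visionary prefers the prototype.
mediocre: the prototype nets 35 − 7 = 28; no prototype nets 23. mediocre would deviate to the prototype.
mediocre has a profitable deviation, so the profile is not an equilibrium.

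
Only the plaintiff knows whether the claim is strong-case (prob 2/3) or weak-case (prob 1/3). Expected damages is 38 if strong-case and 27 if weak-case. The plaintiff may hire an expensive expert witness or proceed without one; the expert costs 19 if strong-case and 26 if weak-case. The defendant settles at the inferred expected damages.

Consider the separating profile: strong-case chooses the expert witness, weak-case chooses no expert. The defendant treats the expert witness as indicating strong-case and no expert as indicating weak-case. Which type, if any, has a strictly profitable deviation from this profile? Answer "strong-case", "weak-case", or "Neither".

The expert witness pays 38; no expert pays 27.
strong-case: assigned the expert witness, nets 38 − 19 = 19; deviating to no expert nets 27.
weak-case: assigned no expert, nets 27; deviating to the expert witness nets 38 − 26 = 12.
The strong-case type gains 8 by deviating.

strong-case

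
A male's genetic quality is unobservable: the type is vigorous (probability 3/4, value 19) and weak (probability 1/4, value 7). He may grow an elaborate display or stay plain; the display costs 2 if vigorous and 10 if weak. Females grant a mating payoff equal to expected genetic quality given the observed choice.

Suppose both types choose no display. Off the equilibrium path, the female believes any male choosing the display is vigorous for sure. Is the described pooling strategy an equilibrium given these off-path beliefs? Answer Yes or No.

No

On path, the female holds the prior and pays 3/4·19 + 1/4·7 = 16. Off path (the display), believing vigorous, it pays 19.
vigorous: no display nets 16; the display nets 19 − 2 = 17. vigorous would deviate.
weak: no display nets 16; the display nets 19 − 10 = 9. weak stays.
A type deviates, so pooling fails.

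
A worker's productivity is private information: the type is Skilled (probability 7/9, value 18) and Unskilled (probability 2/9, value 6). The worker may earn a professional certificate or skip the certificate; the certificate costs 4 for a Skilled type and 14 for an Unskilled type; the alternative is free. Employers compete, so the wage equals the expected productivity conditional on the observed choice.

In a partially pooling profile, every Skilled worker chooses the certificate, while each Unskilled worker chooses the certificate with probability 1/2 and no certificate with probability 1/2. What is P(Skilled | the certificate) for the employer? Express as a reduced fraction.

7/8

P(the certificate) = (7/9)·1 + (2/9)·(1/2) = 8/9.
By Bayes' rule, P(Skilled | the certificate) = (7/9) / (8/9) = 7/8.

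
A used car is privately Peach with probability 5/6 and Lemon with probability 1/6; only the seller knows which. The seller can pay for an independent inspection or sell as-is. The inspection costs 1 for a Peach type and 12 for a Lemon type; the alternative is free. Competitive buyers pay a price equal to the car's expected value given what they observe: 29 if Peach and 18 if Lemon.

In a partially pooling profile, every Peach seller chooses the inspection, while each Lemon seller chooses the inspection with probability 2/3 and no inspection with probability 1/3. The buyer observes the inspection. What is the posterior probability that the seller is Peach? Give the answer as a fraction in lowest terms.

P(the inspection) = (5/6)·1 + (1/6)·(2/3) = 17/18.
By Bayes' rule, P(Peach | the inspection) = (5/6) / (17/18) = 15/17.

15/17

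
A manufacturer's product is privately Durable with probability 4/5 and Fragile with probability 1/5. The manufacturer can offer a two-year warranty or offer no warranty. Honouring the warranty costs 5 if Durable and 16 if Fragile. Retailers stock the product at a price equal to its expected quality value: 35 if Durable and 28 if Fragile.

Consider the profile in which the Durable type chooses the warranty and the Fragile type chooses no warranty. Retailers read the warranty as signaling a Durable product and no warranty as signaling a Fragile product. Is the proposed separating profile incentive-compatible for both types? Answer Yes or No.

Under these beliefs, the warranty earns price 35 and no warranty earns price 28.
Durable: the warranty nets 35 − 5 = 30; no warranty nets 28. Durable prefers the warranty.
Fragile: the warranty nets 35 − 16 = 19; no warranty nets 28. Fragile prefers no warranty.
Neither type deviates, so the separating profile is an equilibrium.

Yes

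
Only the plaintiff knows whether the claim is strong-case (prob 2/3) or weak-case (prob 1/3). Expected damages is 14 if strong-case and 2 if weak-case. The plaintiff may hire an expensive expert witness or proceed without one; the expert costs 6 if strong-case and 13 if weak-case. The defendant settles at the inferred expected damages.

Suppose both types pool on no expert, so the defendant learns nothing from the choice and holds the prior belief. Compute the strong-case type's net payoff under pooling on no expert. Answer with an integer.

Pooled settlement = 2/3·14 + 1/3·2 = 10.
strong-case pays no cost for no expert, so net payoff = 10.

10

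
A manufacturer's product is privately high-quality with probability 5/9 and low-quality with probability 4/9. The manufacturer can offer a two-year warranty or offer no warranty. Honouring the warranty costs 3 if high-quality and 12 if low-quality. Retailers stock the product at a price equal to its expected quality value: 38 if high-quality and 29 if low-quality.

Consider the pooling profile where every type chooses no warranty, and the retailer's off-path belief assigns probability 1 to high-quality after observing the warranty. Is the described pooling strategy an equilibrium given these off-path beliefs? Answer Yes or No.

On path, the retailer holds the prior and pays 5/9·38 + 4/9·29 = 34. Off path (the warranty), believing high-quality, it pays 38.
high-quality: no warranty nets 34; the warranty nets 38 − 3 = 35. high-quality would deviate.
low-quality: no warranty nets 34; the warranty nets 38 − 12 = 26. low-quality stays.
A type deviates, so pooling fails.

No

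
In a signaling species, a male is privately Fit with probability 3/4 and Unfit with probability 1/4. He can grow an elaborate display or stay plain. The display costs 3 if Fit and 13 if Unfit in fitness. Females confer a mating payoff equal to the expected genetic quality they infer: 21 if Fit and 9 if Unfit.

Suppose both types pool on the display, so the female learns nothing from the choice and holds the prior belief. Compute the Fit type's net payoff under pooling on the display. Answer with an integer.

Pooled mating payoff = 3/4·21 + 1/4·9 = 18.
Fit pays cost 3 for the display, so net payoff = 18 − 3 = 15.

15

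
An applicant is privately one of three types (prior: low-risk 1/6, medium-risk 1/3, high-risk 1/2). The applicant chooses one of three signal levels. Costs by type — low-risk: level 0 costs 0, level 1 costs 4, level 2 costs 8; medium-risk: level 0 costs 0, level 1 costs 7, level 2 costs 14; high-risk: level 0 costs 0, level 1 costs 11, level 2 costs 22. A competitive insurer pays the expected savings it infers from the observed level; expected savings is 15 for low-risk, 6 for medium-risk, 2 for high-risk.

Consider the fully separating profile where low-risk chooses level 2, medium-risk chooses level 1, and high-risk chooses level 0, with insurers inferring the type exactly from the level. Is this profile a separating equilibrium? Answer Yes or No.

Separating rebates: level 2 → 15, level 1 → 6, level 0 → 2.
low-risk (assigned level 2): level 0: 2 − 0 = 2; level 1: 6 − 4 = 2; level 2: 15 − 8 = 7. low-risk stays.
medium-risk (assigned level 1): level 0: 2 − 0 = 2; level 1: 6 − 7 = -1; level 2: 15 − 14 = 1. medium-risk prefers level 0.
high-risk (assigned level 0): level 0: 2 − 0 = 2; level 1: 6 − 11 = -5; level 2: 15 − 22 = -7. high-risk stays.
At least one type deviates; the separating profile fails.

No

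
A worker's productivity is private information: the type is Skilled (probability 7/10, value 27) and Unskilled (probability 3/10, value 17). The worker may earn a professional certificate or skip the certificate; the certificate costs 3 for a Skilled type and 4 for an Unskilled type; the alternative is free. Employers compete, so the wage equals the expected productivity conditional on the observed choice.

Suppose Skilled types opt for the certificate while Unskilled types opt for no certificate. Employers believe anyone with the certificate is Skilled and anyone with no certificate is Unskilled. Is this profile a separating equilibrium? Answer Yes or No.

Under these beliefs, the certificate earns wage 27 and no certificate earns wage 17.
Skilled: the certificate nets 27 − 3 = 24; no certificate nets 17. Skilled prefers the certificate.
Unskilled: the certificate nets 27 − 4 = 23; no certificate nets 17. Unskilled would deviate to the certificate.
Unskilled has a profitable deviation, so the profile is not an equilibrium.

No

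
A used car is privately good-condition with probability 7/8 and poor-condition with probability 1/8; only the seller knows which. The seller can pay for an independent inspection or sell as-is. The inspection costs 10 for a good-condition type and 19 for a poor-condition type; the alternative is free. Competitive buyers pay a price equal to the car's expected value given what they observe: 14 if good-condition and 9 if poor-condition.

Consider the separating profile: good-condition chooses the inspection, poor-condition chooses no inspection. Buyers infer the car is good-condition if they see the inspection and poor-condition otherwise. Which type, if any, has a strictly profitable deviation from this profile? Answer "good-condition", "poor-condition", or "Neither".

good-condition

The inspection pays 14; no inspection pays 9.
good-condition: assigned the inspection, nets 14 − 10 = 4; deviating to no inspection nets 9.
poor-condition: assigned no inspection, nets 9; deviating to the inspection nets 14 − 19 = -5.
The good-condition type gains 5 by deviating.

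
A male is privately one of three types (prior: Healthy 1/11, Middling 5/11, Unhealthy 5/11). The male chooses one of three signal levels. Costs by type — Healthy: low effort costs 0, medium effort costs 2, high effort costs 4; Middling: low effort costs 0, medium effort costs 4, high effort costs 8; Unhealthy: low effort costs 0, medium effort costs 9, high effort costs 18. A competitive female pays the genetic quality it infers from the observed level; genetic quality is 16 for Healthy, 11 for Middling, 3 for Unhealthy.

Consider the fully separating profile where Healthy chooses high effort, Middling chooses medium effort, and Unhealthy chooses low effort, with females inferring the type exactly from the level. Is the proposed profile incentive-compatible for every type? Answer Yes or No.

Separating mating payoffs: high effort → 16, medium effort → 11, low effort → 3.
Healthy (assigned high effort): low effort: 3 − 0 = 3; medium effort: 11 − 2 = 9; high effort: 16 − 4 = 12. Healthy stays.
Middling (assigned medium effort): low effort: 3 − 0 = 3; medium effort: 11 − 4 = 7; high effort: 16 − 8 = 8. Middling prefers high effort.
Unhealthy (assigned low effort): low effort: 3 − 0 = 3; medium effort: 11 − 9 = 2; high effort: 16 − 18 = -2. Unhealthy stays.
At least one type deviates; the separating profile fails.

No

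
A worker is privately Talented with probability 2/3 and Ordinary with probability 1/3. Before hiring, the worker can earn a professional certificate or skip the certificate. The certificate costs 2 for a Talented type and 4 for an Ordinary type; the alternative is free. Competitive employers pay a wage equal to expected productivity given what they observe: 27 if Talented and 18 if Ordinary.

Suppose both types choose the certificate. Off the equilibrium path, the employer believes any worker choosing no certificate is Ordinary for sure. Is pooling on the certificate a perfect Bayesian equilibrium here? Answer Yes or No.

Yes

On path, the employer holds the prior and pays 2/3·27 + 1/3·18 = 24. Off path (no certificate), believing Ordinary, it pays 18.
Talented: the certificate nets 24 − 2 = 22; no certificate nets 18. Talented stays.
Ordinary: the certificate nets 24 − 4 = 20; no certificate nets 18. Ordinary stays.
No type deviates, so pooling is sustained.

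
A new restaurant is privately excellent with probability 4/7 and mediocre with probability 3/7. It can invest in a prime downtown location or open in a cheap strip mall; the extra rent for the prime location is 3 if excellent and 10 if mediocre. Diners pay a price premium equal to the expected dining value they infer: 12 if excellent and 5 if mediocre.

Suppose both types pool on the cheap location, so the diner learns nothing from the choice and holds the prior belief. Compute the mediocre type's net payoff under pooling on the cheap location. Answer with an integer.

9

Pooled price premium = 4/7·12 + 3/7·5 = 9.
mediocre pays no cost for the cheap location, so net payoff = 9.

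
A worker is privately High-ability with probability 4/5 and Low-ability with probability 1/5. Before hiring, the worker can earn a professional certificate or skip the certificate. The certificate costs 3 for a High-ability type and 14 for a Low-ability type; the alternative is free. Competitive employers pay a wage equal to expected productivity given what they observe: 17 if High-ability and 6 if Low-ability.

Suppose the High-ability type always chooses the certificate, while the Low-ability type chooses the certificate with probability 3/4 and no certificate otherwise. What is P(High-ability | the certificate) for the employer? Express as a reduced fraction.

16/19

P(the certificate) = (4/5)·1 + (1/5)·(3/4) = 19/20.
By Bayes' rule, P(High-ability | the certificate) = (4/5) / (19/20) = 16/19.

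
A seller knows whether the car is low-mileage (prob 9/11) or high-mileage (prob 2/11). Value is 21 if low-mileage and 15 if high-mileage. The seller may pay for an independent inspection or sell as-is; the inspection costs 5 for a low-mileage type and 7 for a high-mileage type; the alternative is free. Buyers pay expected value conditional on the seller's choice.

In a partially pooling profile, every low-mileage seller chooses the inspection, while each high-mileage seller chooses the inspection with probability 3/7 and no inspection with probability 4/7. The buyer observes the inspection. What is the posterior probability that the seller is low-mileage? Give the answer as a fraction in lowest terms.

P(the inspection) = (9/11)·1 + (2/11)·(3/7) = 69/77.
By Bayes' rule, P(low-mileage | the inspection) = (9/11) / (69/77) = 21/23.

21/23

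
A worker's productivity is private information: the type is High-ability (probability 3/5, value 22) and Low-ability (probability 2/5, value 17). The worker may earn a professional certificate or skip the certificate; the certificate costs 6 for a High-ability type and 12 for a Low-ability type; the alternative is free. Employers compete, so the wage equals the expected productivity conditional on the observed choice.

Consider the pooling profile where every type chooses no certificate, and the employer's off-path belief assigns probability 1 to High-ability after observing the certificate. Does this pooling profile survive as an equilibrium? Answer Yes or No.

Yes

On path, the employer holds the prior and pays 3/5·22 + 2/5·17 = 20. Off path (the certificate), believing High-ability, it pays 22.
High-ability: no certificate nets 20; the certificate nets 22 − 6 = 16. High-ability stays.
Low-ability: no certificate nets 20; the certificate nets 22 − 12 = 10. Low-ability stays.
No type deviates, so pooling is sustained.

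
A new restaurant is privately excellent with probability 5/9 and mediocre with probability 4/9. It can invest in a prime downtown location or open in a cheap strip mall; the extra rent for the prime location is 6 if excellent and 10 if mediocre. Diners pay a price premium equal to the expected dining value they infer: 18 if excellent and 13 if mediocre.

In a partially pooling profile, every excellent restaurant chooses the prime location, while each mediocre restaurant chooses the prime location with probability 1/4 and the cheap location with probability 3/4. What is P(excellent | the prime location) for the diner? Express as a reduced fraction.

5/6

P(the prime location) = (5/9)·1 + (4/9)·(1/4) = 2/3.
By Bayes' rule, P(excellent | the prime location) = (5/9) / (2/3) = 5/6.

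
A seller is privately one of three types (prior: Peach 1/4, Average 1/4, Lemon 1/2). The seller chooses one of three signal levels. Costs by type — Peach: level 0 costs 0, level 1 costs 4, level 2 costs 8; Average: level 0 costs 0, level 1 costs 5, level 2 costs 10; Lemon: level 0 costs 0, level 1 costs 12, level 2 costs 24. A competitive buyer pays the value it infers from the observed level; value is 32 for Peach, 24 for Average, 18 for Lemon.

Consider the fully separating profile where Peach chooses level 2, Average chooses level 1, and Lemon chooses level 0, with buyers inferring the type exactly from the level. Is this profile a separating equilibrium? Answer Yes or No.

Separating prices: level 2 → 32, level 1 → 24, level 0 → 18.
Peach (assigned level 2): level 0: 18 − 0 = 18; level 1: 24 − 4 = 20; level 2: 32 − 8 = 24. Peach stays.
Average (assigned level 1): level 0: 18 − 0 = 18; level 1: 24 − 5 = 19; level 2: 32 − 10 = 22. Average prefers level 2.
Lemon (assigned level 0): level 0: 18 − 0 = 18; level 1: 24 − 12 = 12; level 2: 32 − 24 = 8. Lemon stays.
At least one type deviates; the separating profile fails.

No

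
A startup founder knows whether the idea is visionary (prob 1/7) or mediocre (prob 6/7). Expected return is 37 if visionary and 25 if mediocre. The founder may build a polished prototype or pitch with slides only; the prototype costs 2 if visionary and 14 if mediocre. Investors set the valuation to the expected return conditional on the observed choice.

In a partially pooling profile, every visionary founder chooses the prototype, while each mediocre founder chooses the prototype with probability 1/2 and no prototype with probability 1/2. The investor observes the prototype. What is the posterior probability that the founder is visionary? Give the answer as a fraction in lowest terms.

P(the prototype) = (1/7)·1 + (6/7)·(1/2) = 4/7.
By Bayes' rule, P(visionary | the prototype) = (1/7) / (4/7) = 1/4.

1/4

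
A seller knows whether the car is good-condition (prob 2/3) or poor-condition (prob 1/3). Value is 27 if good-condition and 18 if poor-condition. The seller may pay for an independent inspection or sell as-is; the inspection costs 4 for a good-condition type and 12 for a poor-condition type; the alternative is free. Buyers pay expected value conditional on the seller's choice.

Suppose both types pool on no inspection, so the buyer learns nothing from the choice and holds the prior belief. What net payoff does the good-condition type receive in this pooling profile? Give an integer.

Pooled price = 2/3·27 + 1/3·18 = 24.
good-condition pays no cost for no inspection, so net payoff = 24.

24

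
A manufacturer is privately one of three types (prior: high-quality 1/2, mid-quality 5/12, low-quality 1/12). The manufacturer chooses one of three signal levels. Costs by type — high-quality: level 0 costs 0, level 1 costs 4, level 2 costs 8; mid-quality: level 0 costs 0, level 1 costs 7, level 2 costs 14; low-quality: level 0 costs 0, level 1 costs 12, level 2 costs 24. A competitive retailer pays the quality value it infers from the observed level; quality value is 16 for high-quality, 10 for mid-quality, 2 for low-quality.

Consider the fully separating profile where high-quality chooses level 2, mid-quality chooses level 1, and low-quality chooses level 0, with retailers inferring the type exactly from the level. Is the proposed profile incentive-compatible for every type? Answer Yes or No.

Separating prices: level 2 → 16, level 1 → 10, level 0 → 2.
high-quality (assigned level 2): level 0: 2 − 0 = 2; level 1: 10 − 4 = 6; level 2: 16 − 8 = 8. high-quality stays.
mid-quality (assigned level 1): level 0: 2 − 0 = 2; level 1: 10 − 7 = 3; level 2: 16 − 14 = 2. mid-quality stays.
low-quality (assigned level 0): level 0: 2 − 0 = 2; level 1: 10 − 12 = -2; level 2: 16 − 24 = -8. low-quality stays.
Every type prefers its assigned level; separation holds.

Yes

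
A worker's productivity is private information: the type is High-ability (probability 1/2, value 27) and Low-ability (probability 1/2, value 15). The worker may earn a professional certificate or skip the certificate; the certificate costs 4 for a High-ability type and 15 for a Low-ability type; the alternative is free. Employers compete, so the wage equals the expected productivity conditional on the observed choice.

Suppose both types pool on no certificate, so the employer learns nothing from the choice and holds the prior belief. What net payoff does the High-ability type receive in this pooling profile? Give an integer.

21

Pooled wage = 1/2·27 + 1/2·15 = 21.
High-ability pays no cost for no certificate, so net payoff = 21.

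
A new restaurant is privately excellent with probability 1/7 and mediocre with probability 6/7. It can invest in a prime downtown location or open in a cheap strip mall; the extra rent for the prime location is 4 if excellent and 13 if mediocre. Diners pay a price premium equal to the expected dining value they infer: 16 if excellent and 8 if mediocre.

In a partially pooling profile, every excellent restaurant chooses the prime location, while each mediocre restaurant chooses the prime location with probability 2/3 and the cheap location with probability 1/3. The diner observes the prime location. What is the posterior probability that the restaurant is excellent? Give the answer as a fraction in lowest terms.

P(the prime location) = (1/7)·1 + (6/7)·(2/3) = 5/7.
By Bayes' rule, P(excellent | the prime location) = (1/7) / (5/7) = 1/5.

1/5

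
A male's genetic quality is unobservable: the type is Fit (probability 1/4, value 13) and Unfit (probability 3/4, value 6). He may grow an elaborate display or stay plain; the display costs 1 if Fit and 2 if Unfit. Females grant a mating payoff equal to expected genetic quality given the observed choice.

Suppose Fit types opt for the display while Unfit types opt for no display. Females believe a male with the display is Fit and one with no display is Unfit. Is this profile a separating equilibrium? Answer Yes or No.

Under these beliefs, the display earns mating payoff 13 and no display earns mating payoff 6.
Fit: the display nets 13 − 1 = 12; no display nets 6. Fit prefers the display.
Unfit: the display nets 13 − 2 = 11; no display nets 6. Unfit would deviate to the display.
Unfit has a profitable deviation, so the profile is not an equilibrium.

No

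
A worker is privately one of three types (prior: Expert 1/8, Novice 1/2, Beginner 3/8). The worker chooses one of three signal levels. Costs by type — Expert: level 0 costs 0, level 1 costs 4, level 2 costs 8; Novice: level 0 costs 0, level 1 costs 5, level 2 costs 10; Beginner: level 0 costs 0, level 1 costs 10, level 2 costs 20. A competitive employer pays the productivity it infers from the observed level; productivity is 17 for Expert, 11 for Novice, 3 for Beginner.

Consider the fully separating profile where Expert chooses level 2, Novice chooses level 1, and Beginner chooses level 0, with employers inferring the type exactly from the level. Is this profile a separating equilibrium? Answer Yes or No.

No

Separating wages: level 2 → 17, level 1 → 11, level 0 → 3.
Expert (assigned level 2): level 0: 3 − 0 = 3; level 1: 11 − 4 = 7; level 2: 17 − 8 = 9. Expert stays.
Novice (assigned level 1): level 0: 3 − 0 = 3; level 1: 11 − 5 = 6; level 2: 17 − 10 = 7. Novice prefers level 2.
Beginner (assigned level 0): level 0: 3 − 0 = 3; level 1: 11 − 10 = 1; level 2: 17 − 20 = -3. Beginner stays.
At least one type deviates; the separating profile fails.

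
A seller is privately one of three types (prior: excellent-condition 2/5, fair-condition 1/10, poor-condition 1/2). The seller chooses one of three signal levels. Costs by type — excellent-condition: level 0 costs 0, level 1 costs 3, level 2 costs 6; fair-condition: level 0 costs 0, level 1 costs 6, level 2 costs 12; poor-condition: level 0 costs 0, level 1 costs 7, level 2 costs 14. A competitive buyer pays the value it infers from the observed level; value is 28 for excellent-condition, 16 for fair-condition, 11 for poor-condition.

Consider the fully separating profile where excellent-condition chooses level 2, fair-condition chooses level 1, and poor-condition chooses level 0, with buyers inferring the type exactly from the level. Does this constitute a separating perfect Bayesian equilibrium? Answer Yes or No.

No

Separating prices: level 2 → 28, level 1 → 16, level 0 → 11.
excellent-condition (assigned level 2): level 0: 11 − 0 = 11; level 1: 16 − 3 = 13; level 2: 28 − 6 = 22. excellent-condition stays.
fair-condition (assigned level 1): level 0: 11 − 0 = 11; level 1: 16 − 6 = 10; level 2: 28 − 12 = 16. fair-condition prefers level 2.
poor-condition (assigned level 0): level 0: 11 − 0 = 11; level 1: 16 − 7 = 9; level 2: 28 − 14 = 14. poor-condition prefers level 2.
At least one type deviates; the separating profile fails.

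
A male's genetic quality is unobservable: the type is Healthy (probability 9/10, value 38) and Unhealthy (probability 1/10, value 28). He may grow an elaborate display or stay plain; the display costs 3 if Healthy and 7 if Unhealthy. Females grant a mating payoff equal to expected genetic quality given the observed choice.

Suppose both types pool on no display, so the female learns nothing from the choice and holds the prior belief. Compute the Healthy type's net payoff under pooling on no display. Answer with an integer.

37

Pooled mating payoff = 9/10·38 + 1/10·28 = 37.
Healthy pays no cost for no display, so net payoff = 37.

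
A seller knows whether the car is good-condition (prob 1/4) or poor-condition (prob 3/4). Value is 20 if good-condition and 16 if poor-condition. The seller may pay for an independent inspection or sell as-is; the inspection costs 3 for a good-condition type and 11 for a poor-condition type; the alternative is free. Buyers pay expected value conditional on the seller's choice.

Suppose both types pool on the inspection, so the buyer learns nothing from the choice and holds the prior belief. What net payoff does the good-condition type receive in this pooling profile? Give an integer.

14

Pooled price = 1/4·20 + 3/4·16 = 17.
good-condition pays cost 3 for the inspection, so net payoff = 17 − 3 = 14.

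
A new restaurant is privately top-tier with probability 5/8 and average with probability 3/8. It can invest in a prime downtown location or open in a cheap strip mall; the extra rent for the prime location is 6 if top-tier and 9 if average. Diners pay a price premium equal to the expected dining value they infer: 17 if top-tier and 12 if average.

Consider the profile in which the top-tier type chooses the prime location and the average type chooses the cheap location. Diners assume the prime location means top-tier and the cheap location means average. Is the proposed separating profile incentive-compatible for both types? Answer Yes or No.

No

Under these beliefs, the prime location earns price premium 17 and the cheap location earns price premium 12.
top-tier: the prime location nets 17 − 6 = 11; the cheap location nets 12. top-tier would deviate to the cheap location.
average: the prime location nets 17 − 9 = 8; the cheap location nets 12. average prefers the cheap location.
top-tier has a profitable deviation, so the profile is not an equilibrium.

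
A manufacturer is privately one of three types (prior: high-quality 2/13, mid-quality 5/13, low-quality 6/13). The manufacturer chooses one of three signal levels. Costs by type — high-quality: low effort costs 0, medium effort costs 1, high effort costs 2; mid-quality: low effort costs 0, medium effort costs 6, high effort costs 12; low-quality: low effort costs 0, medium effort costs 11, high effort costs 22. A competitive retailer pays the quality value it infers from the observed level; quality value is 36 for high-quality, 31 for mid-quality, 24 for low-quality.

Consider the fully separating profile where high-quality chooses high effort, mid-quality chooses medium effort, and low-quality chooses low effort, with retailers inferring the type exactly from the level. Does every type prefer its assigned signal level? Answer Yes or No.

Separating prices: high effort → 36, medium effort → 31, low effort → 24.
high-quality (assigned high effort): low effort: 24 − 0 = 24; medium effort: 31 − 1 = 30; high effort: 36 − 2 = 34. high-quality stays.
mid-quality (assigned medium effort): low effort: 24 − 0 = 24; medium effort: 31 − 6 = 25; high effort: 36 − 12 = 24. mid-quality stays.
low-quality (assigned low effort): low effort: 24 − 0 = 24; medium effort: 31 − 11 = 20; high effort: 36 − 22 = 14. low-quality stays.
Every type prefers its assigned level; separation holds.

Yes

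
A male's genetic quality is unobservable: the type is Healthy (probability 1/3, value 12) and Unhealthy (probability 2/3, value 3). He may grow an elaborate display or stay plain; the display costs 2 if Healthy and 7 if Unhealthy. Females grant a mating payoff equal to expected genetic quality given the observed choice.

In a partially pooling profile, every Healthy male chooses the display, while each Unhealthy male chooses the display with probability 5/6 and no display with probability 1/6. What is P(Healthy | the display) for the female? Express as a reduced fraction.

3/8

P(the display) = (1/3)·1 + (2/3)·(5/6) = 8/9.
By Bayes' rule, P(Healthy | the display) = (1/3) / (8/9) = 3/8.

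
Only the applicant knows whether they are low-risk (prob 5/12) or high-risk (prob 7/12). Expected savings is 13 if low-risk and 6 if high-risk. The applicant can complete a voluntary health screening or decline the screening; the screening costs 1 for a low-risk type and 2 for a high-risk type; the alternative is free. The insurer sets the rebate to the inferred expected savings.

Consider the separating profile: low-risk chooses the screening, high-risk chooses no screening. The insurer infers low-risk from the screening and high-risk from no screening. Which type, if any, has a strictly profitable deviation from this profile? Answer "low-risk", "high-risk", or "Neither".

high-risk

The screening pays 13; no screening pays 6.
low-risk: assigned the screening, nets 13 − 1 = 12; deviating to no screening nets 6.
high-risk: assigned no screening, nets 6; deviating to the screening nets 13 − 2 = 11.
The high-risk type gains 5 by deviating.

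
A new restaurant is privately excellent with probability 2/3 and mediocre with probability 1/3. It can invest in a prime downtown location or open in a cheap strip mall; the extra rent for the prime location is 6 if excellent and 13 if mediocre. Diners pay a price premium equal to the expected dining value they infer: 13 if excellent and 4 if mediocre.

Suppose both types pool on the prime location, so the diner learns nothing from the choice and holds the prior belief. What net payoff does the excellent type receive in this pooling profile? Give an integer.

4

Pooled price premium = 2/3·13 + 1/3·4 = 10.
excellent pays cost 6 for the prime location, so net payoff = 10 − 6 = 4.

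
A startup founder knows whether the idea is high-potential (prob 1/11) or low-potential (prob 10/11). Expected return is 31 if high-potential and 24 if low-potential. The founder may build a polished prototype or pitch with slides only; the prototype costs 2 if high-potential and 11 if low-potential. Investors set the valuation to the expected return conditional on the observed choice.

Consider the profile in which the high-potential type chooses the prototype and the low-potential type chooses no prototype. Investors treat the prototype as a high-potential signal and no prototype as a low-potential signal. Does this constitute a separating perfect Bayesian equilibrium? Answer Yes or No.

Under these beliefs, the prototype earns valuation 31 and no prototype earns valuation 24.
high-potential: the prototype nets 31 − 2 = 29; no prototype nets 24. high-potential prefers the prototype.
low-potential: the prototype nets 31 − 11 = 20; no prototype nets 24. low-potential prefers no prototype.
Neither type deviates, so the separating profile is an equilibrium.

Yes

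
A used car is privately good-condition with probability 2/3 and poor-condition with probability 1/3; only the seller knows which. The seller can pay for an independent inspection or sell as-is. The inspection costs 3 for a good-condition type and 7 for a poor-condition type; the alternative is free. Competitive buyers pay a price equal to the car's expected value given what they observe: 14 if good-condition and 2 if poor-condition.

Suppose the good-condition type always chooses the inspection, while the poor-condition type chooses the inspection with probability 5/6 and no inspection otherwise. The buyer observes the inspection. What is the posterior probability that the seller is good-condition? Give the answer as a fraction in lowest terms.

P(the inspection) = (2/3)·1 + (1/3)·(5/6) = 17/18.
By Bayes' rule, P(good-condition | the inspection) = (2/3) / (17/18) = 12/17.

12/17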